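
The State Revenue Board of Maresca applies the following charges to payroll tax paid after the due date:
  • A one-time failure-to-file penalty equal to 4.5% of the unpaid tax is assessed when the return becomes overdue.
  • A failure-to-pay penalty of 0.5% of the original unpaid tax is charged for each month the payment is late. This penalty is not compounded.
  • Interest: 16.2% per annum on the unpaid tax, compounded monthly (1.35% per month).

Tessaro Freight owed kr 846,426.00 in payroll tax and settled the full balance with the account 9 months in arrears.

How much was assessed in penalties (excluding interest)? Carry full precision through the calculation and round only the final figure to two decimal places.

kr 76,178.34

Failure-to-file penalty: 4.5% × kr 846,426.00 = kr 38,089.17
Failure-to-pay penalty: 9 × 0.5% × kr 846,426.00 = kr 38,089.17
Total penalty = kr 38,089.17 + kr 38,089.17 = kr 76,178.34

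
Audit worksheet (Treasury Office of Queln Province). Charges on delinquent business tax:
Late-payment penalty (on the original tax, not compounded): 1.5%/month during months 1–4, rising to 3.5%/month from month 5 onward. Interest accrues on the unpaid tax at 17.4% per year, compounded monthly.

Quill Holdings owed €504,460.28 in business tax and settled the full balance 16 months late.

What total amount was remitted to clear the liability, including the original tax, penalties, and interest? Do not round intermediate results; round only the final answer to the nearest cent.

Penalty, months 1–4: 4 × 1.5% × €504,460.28 = €30,267.62…
Penalty, months 5–16: 12 × 3.5% × €504,460.28 = €211,873.32…
Interest (17.4%/yr ÷ 12 = 1.45%/month): €504,460.28 × ((1 + 0.0145)^16 − 1) = €130,665.5837…
Total = €504,460.28 + €242,140.9344 + €130,665.5837… = €877,266.80

€877,266.80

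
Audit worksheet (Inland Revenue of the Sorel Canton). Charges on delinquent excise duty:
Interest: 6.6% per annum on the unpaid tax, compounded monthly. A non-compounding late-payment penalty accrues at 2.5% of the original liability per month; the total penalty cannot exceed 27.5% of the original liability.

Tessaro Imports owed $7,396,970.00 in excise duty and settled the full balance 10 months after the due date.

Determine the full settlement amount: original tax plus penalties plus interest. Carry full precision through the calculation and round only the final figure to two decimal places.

$9,663,264.09

Penalty: 10 × 2.5% × $7,396,970.00 = $1,849,242.50 (below the 27.5% cap of $2,034,166.75)
Interest (6.6%/yr ÷ 12 = 0.55%/month): $7,396,970.00 × ((1 + 0.0055)^10 − 1) = $417,051.5868…
Total = $7,396,970.00 + $1,849,242.5000 + $417,051.5868… = $9,663,264.09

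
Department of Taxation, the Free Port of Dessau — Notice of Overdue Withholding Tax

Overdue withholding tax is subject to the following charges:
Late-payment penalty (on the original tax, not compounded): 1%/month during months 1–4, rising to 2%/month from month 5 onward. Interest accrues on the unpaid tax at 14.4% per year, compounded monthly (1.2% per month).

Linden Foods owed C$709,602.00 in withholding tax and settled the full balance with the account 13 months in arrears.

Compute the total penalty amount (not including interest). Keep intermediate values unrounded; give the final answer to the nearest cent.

C$156,112.44

Penalty, months 1–4: 4 × 1% × C$709,602.00 = C$28,384.08
Penalty, months 5–13: 9 × 2% × C$709,602.00 = C$127,728.36
Total penalty = C$28,384.08 + C$127,728.36 = C$156,112.44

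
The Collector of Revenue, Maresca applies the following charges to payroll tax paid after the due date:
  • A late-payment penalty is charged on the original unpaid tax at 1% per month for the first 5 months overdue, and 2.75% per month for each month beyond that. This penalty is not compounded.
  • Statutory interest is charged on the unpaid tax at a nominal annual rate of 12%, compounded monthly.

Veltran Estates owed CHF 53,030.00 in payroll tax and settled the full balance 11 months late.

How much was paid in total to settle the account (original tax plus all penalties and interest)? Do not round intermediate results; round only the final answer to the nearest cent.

CHF 70,565.34

Penalty, months 1–5: 5 × 1% × CHF 53,030.00 = CHF 2,651.50
Penalty, months 6–11: 6 × 2.75% × CHF 53,030.00 = CHF 8,749.95
Interest (12%/yr ÷ 12 = 1%/month): CHF 53,030.00 × ((1 + 0.01)^11 − 1) = CHF 6,133.8924…
Total = CHF 53,030.00 + CHF 11,401.4500 + CHF 6,133.8924… = CHF 70,565.34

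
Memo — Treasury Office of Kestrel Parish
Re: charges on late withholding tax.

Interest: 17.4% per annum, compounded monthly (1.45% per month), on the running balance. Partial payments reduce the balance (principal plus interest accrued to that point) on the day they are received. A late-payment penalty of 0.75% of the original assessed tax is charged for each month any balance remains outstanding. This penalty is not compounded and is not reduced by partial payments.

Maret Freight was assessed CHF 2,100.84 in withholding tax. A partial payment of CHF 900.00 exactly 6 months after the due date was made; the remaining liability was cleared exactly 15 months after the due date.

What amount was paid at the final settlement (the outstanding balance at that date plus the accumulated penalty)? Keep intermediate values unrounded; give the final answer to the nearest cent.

CHF 1,819.04

Balance at month 6: CHF 2,100.8400 × (1 + 0.0145)^6 = CHF 2,290.3681…
After CHF 900.00 payment: CHF 2,290.3681… − CHF 900.00 = CHF 1,390.3681…
Balance at month 15: CHF 1,390.3681… × (1 + 0.0145)^9 = CHF 1,582.6987…
Penalty: 15 × 0.75% × CHF 2,100.84 = CHF 236.34…
Final settlement = outstanding balance + penalty = CHF 1,582.6987… + CHF 236.34… = CHF 1,819.04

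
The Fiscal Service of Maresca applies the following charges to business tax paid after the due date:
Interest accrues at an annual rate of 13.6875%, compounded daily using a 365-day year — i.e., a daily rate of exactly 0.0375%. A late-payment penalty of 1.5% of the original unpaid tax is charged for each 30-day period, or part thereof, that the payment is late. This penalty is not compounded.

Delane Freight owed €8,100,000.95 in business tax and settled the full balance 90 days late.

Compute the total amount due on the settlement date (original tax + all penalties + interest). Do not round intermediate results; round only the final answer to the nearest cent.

Penalty periods: ⌈90/30⌉ = 3; penalty = 3 × 1.5% × €8,100,000.95 = €364,500.04…
Interest: €8,100,000.95 × ((1 + 0.000375)^90 − 1) = €8,100,000.95 × 0.03431945… = €277,987.5713…
Total = €8,100,000.95 + €364,500.0428… + €277,987.5713… = €8,742,488.56

€8,742,488.56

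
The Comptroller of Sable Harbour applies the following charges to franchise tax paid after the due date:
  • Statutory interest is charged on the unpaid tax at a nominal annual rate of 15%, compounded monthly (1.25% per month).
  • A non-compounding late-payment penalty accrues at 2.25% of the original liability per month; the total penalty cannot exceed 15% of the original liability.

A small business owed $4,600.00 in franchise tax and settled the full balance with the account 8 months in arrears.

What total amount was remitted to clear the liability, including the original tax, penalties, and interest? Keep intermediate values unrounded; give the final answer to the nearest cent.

Penalty (uncapped): 8 × 2.25% × $4,600.00 = $828.00; cap = 15% × $4,600.00 = $690.00 → penalty = $690.00
Interest: $4,600.00 × ((1 + 0.0125)^8 − 1) = $4,600.00 × 0.1044861… = $480.6361…
Total = $4,600.00 + $690.0000 + $480.6361… = $5,770.64

$5,770.64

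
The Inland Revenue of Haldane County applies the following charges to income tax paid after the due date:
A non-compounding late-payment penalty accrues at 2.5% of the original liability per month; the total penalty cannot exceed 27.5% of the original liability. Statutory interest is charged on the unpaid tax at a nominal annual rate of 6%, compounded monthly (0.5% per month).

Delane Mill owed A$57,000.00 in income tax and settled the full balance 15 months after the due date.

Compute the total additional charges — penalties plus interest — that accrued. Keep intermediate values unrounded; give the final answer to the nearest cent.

A$20,102.92

Penalty (uncapped): 15 × 2.5% × A$57,000.00 = A$21,375.00; cap = 27.5% × A$57,000.00 = A$15,675.00 → penalty = A$15,675.00
Interest: A$57,000.00 × ((1 + 0.005)^15 − 1) = A$57,000.00 × 0.0776827… = A$4,427.9160…
Penalties + interest = A$15,675.0000 + A$4,427.9160… = A$20,102.92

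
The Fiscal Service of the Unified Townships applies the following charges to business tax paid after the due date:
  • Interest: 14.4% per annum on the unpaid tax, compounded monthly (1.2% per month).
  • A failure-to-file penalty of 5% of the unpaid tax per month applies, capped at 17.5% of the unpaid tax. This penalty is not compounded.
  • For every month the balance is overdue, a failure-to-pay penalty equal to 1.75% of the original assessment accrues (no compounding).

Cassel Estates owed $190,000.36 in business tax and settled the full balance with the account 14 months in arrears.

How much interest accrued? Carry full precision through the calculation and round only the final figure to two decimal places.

$34,533.37

Interest: $190,000.36 × ((1 + 0.012)^14 − 1) = $190,000.36 × 0.1817543… = $34,533.3741…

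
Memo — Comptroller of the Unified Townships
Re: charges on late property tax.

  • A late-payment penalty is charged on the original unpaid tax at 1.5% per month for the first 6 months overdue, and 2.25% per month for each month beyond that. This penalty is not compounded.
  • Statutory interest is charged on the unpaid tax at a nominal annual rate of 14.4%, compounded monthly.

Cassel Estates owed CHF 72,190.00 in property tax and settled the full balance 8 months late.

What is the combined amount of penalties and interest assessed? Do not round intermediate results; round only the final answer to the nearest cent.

CHF 16,974.05

Penalty, months 1–6: 6 × 1.5% × CHF 72,190.00 = CHF 6,497.10
Penalty, months 7–8: 2 × 2.25% × CHF 72,190.00 = CHF 3,248.55
Interest (14.4%/yr ÷ 12 = 1.2%/month): CHF 72,190.00 × ((1 + 0.012)^8 − 1) = CHF 7,228.4016…
Penalties + interest = CHF 9,745.6500 + CHF 7,228.4016… = CHF 16,974.05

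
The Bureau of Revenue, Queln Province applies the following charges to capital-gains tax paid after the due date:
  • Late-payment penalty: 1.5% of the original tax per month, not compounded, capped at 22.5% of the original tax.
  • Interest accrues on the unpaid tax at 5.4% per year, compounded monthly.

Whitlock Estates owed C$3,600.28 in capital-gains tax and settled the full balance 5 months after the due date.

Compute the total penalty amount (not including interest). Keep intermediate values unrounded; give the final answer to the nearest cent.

Penalty: 5 × 1.5% × C$3,600.28 = C$270.02… (below the 22.5% cap of C$810.06…)

C$270.02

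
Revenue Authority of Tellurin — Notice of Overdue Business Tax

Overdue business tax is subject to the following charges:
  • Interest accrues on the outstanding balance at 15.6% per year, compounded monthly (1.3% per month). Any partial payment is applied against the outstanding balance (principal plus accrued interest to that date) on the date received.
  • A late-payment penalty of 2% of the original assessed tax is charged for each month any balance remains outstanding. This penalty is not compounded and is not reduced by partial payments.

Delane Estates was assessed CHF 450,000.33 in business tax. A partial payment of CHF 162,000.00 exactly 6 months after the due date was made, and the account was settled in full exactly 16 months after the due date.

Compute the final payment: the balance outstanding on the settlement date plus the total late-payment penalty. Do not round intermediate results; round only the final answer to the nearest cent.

CHF 512,968.59

Balance at month 6: CHF 450,000.3300 × (1 + 0.013)^6 = CHF 486,261.0734…
After CHF 162,000.00 payment: CHF 486,261.0734… − CHF 162,000.00 = CHF 324,261.0734…
Balance at month 16: CHF 324,261.0734… × (1 + 0.013)^10 = CHF 368,968.4821…
Penalty: 16 × 2% × CHF 450,000.33 = CHF 144,000.11…
Final settlement = outstanding balance + penalty = CHF 368,968.4821… + CHF 144,000.11… = CHF 512,968.59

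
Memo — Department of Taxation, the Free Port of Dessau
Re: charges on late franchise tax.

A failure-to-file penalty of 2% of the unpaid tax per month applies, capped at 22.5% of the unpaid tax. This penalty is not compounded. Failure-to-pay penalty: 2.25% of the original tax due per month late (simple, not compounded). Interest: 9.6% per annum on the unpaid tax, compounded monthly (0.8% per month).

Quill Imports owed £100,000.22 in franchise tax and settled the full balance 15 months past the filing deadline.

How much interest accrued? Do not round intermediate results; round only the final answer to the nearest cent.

Interest: £100,000.22 × ((1 + 0.008)^15 − 1) = £100,000.22 × 0.1269587… = £12,695.8930…

£12,695.89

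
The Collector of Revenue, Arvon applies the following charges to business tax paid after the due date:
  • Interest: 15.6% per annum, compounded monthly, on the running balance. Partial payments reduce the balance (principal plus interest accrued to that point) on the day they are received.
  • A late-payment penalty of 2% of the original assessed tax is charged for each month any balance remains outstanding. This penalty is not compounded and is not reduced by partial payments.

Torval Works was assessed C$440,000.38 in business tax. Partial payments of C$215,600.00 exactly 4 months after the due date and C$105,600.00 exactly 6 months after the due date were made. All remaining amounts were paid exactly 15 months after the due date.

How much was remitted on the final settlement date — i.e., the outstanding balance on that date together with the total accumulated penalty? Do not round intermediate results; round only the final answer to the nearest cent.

C$298,933.30

Monthly rate = 15.6% ÷ 12 = 1.3%
Balance at month 4: C$440,000.3800 × (1 + 0.013)^4 = C$463,330.4394…
After C$215,600.00 payment: C$463,330.4394… − C$215,600.00 = C$247,730.4394…
Balance at month 6: C$247,730.4394… × (1 + 0.013)^2 = C$254,213.2973…
After C$105,600.00 payment: C$254,213.2973… − C$105,600.00 = C$148,613.2973…
Balance at month 15: C$148,613.2973… × (1 + 0.013)^9 = C$166,933.1845…
Penalty: 15 × 2% × C$440,000.38 = C$132,000.11…
Final settlement = outstanding balance + penalty = C$166,933.1845… + C$132,000.11… = C$298,933.30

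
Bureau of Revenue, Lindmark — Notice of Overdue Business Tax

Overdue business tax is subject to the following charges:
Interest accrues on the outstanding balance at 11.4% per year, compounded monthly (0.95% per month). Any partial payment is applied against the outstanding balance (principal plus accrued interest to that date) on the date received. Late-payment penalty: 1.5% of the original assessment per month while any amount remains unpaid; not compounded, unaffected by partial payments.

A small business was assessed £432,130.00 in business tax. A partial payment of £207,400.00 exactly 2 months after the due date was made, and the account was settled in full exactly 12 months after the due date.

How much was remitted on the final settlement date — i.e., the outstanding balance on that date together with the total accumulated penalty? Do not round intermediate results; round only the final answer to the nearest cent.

£333,866.48

Balance at month 2: £432,130.0000 × (1 + 0.0095)^2 = £440,379.4697…
After £207,400.00 payment: £440,379.4697… − £207,400.00 = £232,979.4697…
Balance at month 12: £232,979.4697… × (1 + 0.0095)^10 = £256,083.0804…
Penalty: 12 × 1.5% × £432,130.00 = £77,783.40
Final settlement = outstanding balance + penalty = £256,083.0804… + £77,783.40 = £333,866.48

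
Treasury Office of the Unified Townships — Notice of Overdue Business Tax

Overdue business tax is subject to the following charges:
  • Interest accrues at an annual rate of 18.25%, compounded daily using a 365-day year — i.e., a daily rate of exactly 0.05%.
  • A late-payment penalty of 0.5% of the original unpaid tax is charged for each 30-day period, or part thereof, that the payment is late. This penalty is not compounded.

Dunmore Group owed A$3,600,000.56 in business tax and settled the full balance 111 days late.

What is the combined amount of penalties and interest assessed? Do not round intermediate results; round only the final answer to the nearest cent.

Penalty periods: ⌈111/30⌉ = 4; penalty = 4 × 0.5% × A$3,600,000.56 = A$72,000.01…
Interest: A$3,600,000.56 × ((1 + 0.0005)^111 − 1) = A$3,600,000.56 × 0.05705436… = A$205,395.7108…
Penalties + interest = A$72,000.0112 + A$205,395.7108… = A$277,395.72

A$277,395.72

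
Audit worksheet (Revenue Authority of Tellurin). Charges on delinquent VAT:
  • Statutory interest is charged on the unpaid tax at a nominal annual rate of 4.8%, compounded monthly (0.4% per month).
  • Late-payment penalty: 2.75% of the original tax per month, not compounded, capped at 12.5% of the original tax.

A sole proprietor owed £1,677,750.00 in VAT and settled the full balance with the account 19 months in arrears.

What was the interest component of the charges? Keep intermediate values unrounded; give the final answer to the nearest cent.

£132,205.06

Interest: £1,677,750.00 × ((1 + 0.004)^19 − 1) = £1,677,750.00 × 0.0787990… = £132,205.0563…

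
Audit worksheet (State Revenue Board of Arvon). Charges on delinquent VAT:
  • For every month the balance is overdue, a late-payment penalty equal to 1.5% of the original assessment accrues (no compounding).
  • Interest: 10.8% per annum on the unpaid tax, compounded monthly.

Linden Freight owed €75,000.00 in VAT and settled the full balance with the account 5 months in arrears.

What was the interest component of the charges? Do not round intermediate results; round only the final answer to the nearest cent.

Interest (10.8%/yr ÷ 12 = 0.9%/month): €75,000.00 × ((1 + 0.009)^5 − 1) = €3,436.2992…

€3,436.30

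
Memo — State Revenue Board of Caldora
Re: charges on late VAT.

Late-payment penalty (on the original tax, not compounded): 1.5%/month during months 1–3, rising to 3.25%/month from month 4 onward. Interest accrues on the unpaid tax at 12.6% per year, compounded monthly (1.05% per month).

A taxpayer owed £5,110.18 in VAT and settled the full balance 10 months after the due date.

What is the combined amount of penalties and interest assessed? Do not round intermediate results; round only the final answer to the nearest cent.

£1,955.17

Penalty, months 1–3: 3 × 1.5% × £5,110.18 = £229.96…
Penalty, months 4–10: 7 × 3.25% × £5,110.18 = £1,162.57…
Interest: £5,110.18 × ((1 + 0.0105)^10 − 1) = £5,110.18 × 0.1101028… = £562.6449…
Penalties + interest = £1,392.5241… + £562.6449… = £1,955.17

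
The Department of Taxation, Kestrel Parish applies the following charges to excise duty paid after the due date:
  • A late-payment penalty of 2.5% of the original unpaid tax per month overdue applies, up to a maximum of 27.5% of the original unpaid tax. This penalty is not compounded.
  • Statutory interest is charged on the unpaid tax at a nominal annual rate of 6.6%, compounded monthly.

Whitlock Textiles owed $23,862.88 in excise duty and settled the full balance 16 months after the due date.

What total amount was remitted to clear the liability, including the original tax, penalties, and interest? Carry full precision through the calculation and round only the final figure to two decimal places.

Penalty (uncapped): 16 × 2.5% × $23,862.88 = $9,545.15…; cap = 27.5% × $23,862.88 = $6,562.29… → penalty = $6,562.29…
Interest (6.6%/yr ÷ 12 = 0.55%/month): $23,862.88 × ((1 + 0.0055)^16 − 1) = $2,188.8193…
Total = $23,862.88 + $6,562.2920 + $2,188.8193… = $32,613.99

$32,613.99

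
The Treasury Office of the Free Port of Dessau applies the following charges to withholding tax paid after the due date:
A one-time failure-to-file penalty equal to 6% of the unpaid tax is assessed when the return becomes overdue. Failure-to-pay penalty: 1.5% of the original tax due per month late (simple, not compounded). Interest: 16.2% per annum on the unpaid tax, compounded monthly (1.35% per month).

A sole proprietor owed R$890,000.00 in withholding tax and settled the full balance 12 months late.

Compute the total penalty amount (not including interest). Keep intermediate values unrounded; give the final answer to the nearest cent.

R$213,600.00

Failure-to-file penalty: 6% × R$890,000.00 = R$53,400.00
Failure-to-pay penalty: 12 × 1.5% × R$890,000.00 = R$160,200.00
Total penalty = R$53,400.00 + R$160,200.00 = R$213,600.00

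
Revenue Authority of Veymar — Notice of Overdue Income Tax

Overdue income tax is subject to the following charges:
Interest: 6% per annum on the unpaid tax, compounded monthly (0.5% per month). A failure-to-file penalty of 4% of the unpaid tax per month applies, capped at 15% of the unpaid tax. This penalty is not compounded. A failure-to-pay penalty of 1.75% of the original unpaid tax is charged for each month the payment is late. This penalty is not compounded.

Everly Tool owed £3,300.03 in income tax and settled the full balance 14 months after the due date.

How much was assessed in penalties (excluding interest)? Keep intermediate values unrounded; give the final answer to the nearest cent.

Failure-to-file: 14 × 4% × £3,300.03 = £1,848.02…, capped at 15% × £3,300.03 = £495.00…
Failure-to-pay penalty = 1.75% × £3,300.03 × 14 mo = £808.51…
Total penalty = £495.00… + £808.51… = £1,303.51

£1,303.51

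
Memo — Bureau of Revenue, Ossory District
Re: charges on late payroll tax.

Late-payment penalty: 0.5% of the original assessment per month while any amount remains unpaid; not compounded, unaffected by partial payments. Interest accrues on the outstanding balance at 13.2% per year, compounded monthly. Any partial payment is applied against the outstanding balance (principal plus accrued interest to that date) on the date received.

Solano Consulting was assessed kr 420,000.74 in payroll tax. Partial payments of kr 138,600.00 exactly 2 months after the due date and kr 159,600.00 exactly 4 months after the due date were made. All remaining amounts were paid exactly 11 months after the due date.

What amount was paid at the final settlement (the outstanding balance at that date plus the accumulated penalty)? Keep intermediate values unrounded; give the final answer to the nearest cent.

kr 171,567.12

Monthly rate = 13.2% ÷ 12 = 1.1%
Balance at month 2: kr 420,000.7400 × (1 + 0.011)^2 = kr 429,291.5764…
After kr 138,600.00 payment: kr 429,291.5764… − kr 138,600.00 = kr 290,691.5764…
Balance at month 4: kr 290,691.5764… × (1 + 0.011)^2 = kr 297,121.9647…
After kr 159,600.00 payment: kr 297,121.9647… − kr 159,600.00 = kr 137,521.9647…
Balance at month 11: kr 137,521.9647… × (1 + 0.011)^7 = kr 148,467.0767…
Penalty: 11 × 0.5% × kr 420,000.74 = kr 23,100.04…
Final settlement = outstanding balance + penalty = kr 148,467.0767… + kr 23,100.04… = kr 171,567.12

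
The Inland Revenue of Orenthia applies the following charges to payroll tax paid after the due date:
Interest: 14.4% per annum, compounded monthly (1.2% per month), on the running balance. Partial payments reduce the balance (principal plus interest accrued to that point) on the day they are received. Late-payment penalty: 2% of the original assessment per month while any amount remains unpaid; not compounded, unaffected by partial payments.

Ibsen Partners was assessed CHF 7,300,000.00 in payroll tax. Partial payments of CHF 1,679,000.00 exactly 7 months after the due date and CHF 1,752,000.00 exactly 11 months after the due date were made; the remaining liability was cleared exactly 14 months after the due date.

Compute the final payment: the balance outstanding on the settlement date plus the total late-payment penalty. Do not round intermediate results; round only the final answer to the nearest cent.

Balance at month 7: CHF 7,300,000.0000 × (1 + 0.012)^7 = CHF 7,935,722.0403…
After CHF 1,679,000.00 payment: CHF 7,935,722.0403… − CHF 1,679,000.00 = CHF 6,256,722.0403…
Balance at month 11: CHF 6,256,722.0403… × (1 + 0.012)^4 = CHF 6,562,493.8823…
After CHF 1,752,000.00 payment: CHF 6,562,493.8823… − CHF 1,752,000.00 = CHF 4,810,493.8823…
Balance at month 14: CHF 4,810,493.8823… × (1 + 0.012)^3 = CHF 4,985,758.1080…
Penalty: 14 × 2% × CHF 7,300,000.00 = CHF 2,044,000.00
Final settlement = outstanding balance + penalty = CHF 4,985,758.1080… + CHF 2,044,000.00 = CHF 7,029,758.11

CHF 7,029,758.11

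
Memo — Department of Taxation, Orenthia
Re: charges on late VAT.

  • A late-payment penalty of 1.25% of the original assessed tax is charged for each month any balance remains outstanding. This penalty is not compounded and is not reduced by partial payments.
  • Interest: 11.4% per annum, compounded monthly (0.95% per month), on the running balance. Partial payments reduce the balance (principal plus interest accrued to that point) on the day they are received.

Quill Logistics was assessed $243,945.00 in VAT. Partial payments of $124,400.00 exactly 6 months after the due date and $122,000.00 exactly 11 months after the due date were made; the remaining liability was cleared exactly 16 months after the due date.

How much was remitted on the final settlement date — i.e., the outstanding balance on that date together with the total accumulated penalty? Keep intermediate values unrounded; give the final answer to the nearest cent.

Balance at month 6: $243,945.0000 × (1 + 0.0095)^6 = $258,184.3185…
After $124,400.00 payment: $258,184.3185… − $124,400.00 = $133,784.3185…
Balance at month 11: $133,784.3185… × (1 + 0.0095)^5 = $140,260.9665…
After $122,000.00 payment: $140,260.9665… − $122,000.00 = $18,260.9665…
Balance at month 16: $18,260.9665… × (1 + 0.0095)^5 = $19,145.0002…
Penalty: 16 × 1.25% × $243,945.00 = $48,789.00
Final settlement = outstanding balance + penalty = $19,145.0002… + $48,789.00 = $67,934.00

$67,934.00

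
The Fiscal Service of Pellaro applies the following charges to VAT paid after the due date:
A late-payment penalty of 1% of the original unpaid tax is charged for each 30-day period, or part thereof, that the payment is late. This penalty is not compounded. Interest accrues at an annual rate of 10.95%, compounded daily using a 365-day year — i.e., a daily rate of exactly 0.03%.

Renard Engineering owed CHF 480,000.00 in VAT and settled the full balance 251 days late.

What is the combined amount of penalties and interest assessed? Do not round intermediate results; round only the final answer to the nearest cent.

Penalty periods: ⌈251/30⌉ = 9; penalty = 9 × 1% × CHF 480,000.00 = CHF 43,200.00
Interest: CHF 480,000.00 × ((1 + 0.0003)^251 − 1) = CHF 480,000.00 × 0.07819539… = CHF 37,533.7866…
Penalties + interest = CHF 43,200.0000 + CHF 37,533.7866… = CHF 80,733.79

CHF 80,733.79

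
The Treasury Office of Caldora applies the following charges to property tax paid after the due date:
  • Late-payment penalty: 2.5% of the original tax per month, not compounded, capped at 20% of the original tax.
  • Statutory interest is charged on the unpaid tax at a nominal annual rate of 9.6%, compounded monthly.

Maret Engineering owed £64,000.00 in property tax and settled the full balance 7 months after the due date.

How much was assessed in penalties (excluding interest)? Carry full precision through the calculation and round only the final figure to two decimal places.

£11,200.00

Penalty: 7 × 2.5% × £64,000.00 = £11,200.00 (below the 20% cap of £12,800.00)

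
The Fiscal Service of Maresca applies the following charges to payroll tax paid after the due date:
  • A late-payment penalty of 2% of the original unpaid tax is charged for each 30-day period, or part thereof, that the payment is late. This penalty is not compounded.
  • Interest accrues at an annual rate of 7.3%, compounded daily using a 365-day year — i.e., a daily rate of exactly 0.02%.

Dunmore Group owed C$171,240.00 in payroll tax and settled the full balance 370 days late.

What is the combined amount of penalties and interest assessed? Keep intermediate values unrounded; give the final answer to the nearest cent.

C$57,673.43

Penalty periods: ⌈370/30⌉ = 13; penalty = 13 × 2% × C$171,240.00 = C$44,522.40
Interest: C$171,240.00 × ((1 + 0.0002)^370 − 1) = C$171,240.00 × 0.07679884… = C$13,151.0331…
Penalties + interest = C$44,522.4000 + C$13,151.0331… = C$57,673.43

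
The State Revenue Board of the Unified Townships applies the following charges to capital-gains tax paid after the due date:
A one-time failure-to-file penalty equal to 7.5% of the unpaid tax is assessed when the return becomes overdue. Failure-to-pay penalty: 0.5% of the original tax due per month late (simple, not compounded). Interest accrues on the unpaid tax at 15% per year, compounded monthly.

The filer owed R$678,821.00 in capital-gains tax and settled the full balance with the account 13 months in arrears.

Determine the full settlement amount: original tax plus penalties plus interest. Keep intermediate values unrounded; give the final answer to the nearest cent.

R$892,828.79

Failure-to-file penalty: 7.5% × R$678,821.00 = R$50,911.58…
Failure-to-pay penalty = 0.5% × R$678,821.00 × 13 mo = R$44,123.37…
Interest (15%/yr ÷ 12 = 1.25%/month): R$678,821.00 × ((1 + 0.0125)^13 − 1) = R$118,972.8493…
Total = R$678,821.00 + R$95,034.9400 + R$118,972.8493… = R$892,828.79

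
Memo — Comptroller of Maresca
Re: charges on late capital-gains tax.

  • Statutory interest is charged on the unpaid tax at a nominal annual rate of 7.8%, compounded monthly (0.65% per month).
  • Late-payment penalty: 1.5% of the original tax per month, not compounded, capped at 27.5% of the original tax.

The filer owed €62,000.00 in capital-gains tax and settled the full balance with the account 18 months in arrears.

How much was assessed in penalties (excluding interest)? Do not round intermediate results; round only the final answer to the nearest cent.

Penalty: 18 × 1.5% × €62,000.00 = €16,740.00 (below the 27.5% cap of €17,050.00)

€16,740.00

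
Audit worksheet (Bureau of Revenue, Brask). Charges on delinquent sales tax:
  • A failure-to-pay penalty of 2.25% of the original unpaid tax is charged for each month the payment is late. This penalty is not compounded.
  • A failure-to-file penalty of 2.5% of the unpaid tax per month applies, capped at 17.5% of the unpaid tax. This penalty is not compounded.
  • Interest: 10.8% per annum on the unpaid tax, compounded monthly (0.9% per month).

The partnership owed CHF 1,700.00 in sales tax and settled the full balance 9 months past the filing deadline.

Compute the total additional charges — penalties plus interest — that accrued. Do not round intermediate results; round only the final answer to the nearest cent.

Failure-to-file: 9 × 2.5% × CHF 1,700.00 = CHF 382.50, capped at 17.5% × CHF 1,700.00 = CHF 297.50
Failure-to-pay penalty = 2.25% × CHF 1,700.00 × 9 mo = CHF 344.25
Interest: CHF 1,700.00 × ((1 + 0.009)^9 − 1) = CHF 1,700.00 × 0.0839781… = CHF 142.7627…
Penalties + interest = CHF 641.7500 + CHF 142.7627… = CHF 784.51

CHF 784.51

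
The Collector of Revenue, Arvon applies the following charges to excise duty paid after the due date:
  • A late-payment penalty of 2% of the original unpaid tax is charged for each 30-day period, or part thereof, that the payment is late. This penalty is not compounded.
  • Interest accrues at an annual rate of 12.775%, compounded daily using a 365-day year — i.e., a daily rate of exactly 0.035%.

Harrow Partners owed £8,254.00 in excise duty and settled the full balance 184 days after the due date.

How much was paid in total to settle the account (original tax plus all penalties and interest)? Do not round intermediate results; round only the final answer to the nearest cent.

£9,958.51

Penalty periods: ⌈184/30⌉ = 7; penalty = 7 × 2% × £8,254.00 = £1,155.56
Interest: £8,254.00 × ((1 + 0.00035)^184 − 1) = £8,254.00 × 0.06650690… = £548.9480…
Total = £8,254.00 + £1,155.5600 + £548.9480… = £9,958.51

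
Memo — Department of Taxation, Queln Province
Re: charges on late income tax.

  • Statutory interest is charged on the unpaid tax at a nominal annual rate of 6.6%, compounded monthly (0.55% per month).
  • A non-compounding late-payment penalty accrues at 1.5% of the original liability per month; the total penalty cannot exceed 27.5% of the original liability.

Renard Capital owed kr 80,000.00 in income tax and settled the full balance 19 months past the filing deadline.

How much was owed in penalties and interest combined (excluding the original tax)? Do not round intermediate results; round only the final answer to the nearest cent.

kr 30,787.01

Penalty (uncapped): 19 × 1.5% × kr 80,000.00 = kr 22,800.00; cap = 27.5% × kr 80,000.00 = kr 22,000.00 → penalty = kr 22,000.00
Interest: kr 80,000.00 × ((1 + 0.0055)^19 − 1) = kr 80,000.00 × 0.1098376… = kr 8,787.0059…
Penalties + interest = kr 22,000.0000 + kr 8,787.0059… = kr 30,787.01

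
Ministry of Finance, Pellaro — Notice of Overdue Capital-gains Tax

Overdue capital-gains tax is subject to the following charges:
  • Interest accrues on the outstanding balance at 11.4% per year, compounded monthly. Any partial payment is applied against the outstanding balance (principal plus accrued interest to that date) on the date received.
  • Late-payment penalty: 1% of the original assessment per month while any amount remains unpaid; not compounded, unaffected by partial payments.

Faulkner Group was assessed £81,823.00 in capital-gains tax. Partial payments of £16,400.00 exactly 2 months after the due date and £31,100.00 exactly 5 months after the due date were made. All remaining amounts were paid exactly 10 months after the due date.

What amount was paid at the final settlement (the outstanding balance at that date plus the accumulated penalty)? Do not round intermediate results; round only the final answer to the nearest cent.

Monthly rate = 11.4% ÷ 12 = 0.95%
Balance at month 2: £81,823.0000 × (1 + 0.0095)^2 = £83,385.0215…
After £16,400.00 payment: £83,385.0215… − £16,400.00 = £66,985.0215…
Balance at month 5: £66,985.0215… × (1 + 0.0095)^3 = £68,912.2883…
After £31,100.00 payment: £68,912.2883… − £31,100.00 = £37,812.2883…
Balance at month 10: £37,812.2883… × (1 + 0.0095)^5 = £39,642.8233…
Penalty: 10 × 1% × £81,823.00 = £8,182.30
Final settlement = outstanding balance + penalty = £39,642.8233… + £8,182.30 = £47,825.12

£47,825.12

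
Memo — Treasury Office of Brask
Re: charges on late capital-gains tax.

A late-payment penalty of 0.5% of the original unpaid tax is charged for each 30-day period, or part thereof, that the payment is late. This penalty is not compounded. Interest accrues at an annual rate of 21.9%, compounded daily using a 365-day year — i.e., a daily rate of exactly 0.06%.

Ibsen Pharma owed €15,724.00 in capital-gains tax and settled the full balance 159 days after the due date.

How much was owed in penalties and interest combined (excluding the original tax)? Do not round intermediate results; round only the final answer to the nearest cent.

€2,045.18

Penalty periods: ⌈159/30⌉ = 6; penalty = 6 × 0.5% × €15,724.00 = €471.72
Interest: €15,724.00 × ((1 + 0.0006)^159 − 1) = €15,724.00 × 0.10006733… = €1,573.4588…
Penalties + interest = €471.7200 + €1,573.4588… = €2,045.18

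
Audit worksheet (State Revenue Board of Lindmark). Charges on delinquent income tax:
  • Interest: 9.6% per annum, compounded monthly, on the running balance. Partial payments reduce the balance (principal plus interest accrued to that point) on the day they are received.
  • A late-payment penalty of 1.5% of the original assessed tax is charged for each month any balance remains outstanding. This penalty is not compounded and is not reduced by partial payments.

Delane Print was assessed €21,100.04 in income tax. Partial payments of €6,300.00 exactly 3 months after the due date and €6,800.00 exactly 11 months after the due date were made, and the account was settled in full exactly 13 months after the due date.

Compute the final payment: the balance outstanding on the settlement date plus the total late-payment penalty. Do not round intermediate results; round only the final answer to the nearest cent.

€13,785.66

Monthly rate = 9.6% ÷ 12 = 0.8%
Balance at month 3: €21,100.0400 × (1 + 0.008)^3 = €21,610.5030…
After €6,300.00 payment: €21,610.5030… − €6,300.00 = €15,310.5030…
Balance at month 11: €15,310.5030… × (1 + 0.008)^8 = €16,318.2550…
After €6,800.00 payment: €16,318.2550… − €6,800.00 = €9,518.2550…
Balance at month 13: €9,518.2550… × (1 + 0.008)^2 = €9,671.1562…
Penalty: 13 × 1.5% × €21,100.04 = €4,114.51…
Final settlement = outstanding balance + penalty = €9,671.1562… + €4,114.51… = €13,785.66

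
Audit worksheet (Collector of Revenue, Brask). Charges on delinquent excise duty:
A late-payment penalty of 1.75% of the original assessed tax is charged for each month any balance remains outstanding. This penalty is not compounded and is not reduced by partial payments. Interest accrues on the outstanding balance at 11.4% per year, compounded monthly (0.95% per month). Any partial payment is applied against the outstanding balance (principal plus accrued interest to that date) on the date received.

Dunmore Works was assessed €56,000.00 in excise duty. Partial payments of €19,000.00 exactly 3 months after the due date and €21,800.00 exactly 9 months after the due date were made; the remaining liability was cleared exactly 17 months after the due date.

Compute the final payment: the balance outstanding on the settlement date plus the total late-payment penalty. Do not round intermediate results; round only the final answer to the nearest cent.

Balance at month 3: €56,000.0000 × (1 + 0.0095)^3 = €57,611.2100…
After €19,000.00 payment: €57,611.2100… − €19,000.00 = €38,611.2100…
Balance at month 9: €38,611.2100… × (1 + 0.0095)^6 = €40,864.9857…
After €21,800.00 payment: €40,864.9857… − €21,800.00 = €19,064.9857…
Balance at month 17: €19,064.9857… × (1 + 0.0095)^8 = €20,563.0282…
Penalty: 17 × 1.75% × €56,000.00 = €16,660.00
Final settlement = outstanding balance + penalty = €20,563.0282… + €16,660.00 = €37,223.03

€37,223.03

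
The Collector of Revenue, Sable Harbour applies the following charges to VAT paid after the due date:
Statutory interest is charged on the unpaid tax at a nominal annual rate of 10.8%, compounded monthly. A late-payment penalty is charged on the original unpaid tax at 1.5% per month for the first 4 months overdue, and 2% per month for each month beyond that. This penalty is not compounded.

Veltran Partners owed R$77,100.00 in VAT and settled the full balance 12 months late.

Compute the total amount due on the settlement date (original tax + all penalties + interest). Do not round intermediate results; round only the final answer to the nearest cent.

Penalty, months 1–4: 4 × 1.5% × R$77,100.00 = R$4,626.00
Penalty, months 5–12: 8 × 2% × R$77,100.00 = R$12,336.00
Interest (10.8%/yr ÷ 12 = 0.9%/month): R$77,100.00 × ((1 + 0.009)^12 − 1) = R$8,751.5959…
Total = R$77,100.00 + R$16,962.0000 + R$8,751.5959… = R$102,813.60

R$102,813.60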